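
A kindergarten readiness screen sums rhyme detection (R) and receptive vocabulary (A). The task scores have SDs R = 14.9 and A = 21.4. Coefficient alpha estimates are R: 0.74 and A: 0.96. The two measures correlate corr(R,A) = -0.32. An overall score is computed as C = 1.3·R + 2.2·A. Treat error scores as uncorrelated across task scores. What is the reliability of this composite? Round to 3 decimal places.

Var(C) = 1.3²·14.9² + 2.2²·21.4² + 2·[2.86·14.9·21.4·(-0.32)] = 2591.72 − 583.641 = 2008.08.
Under uncorrelated errors the observed covariances equal the true-score covariances, so only the own-variance terms attenuate.
True-score variance = [1.3²·14.9²·0.74 + 2.2²·21.4²·0.96] − 583.641 = 2405.51 − 583.641 = 1821.87.
Reliability = 1821.87 / 2008.08 = 0.907.

0.907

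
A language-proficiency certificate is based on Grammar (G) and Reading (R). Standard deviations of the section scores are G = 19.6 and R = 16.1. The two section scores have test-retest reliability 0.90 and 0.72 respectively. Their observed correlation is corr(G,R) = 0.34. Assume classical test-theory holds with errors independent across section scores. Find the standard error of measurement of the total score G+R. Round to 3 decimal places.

Var(total) = 643.37 + 214.581 = 857.951.
True-score variance = 532.375 + 214.581 = 746.956, so reliability = 0.8706.
Error variance = 857.951 − 746.956 = 110.995; SEM = √110.995 = 10.535.

10.535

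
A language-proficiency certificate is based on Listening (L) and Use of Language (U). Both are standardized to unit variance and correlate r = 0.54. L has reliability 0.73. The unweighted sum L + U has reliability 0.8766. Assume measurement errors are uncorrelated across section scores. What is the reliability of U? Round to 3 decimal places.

0.890

Var(L+U) = 2 + 2·0.54 = 3.080.
True-score variance = ρ_L + ρ_U + 2·0.54, so 0.8766 = (0.73 + ρ_U + 1.08) / 3.080.
ρ_U = 0.8766·3.080 − 0.73 − 1.08 = 0.890.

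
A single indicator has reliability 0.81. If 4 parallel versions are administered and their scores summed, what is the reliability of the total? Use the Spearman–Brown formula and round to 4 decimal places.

ρ_k = kρ / (1 + (k−1)ρ) = 4·0.81 / (1 + 3·0.81) = 3.240 / 3.430 = 0.9446.

0.9446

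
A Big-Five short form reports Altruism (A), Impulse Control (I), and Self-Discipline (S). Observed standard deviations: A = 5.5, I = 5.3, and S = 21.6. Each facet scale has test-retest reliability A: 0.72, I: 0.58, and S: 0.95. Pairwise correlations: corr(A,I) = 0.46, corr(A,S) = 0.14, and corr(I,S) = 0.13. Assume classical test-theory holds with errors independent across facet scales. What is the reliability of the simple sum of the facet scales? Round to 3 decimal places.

0.929

Var(A+I+S) = 5.5² + 5.3² + 21.6² + 2·[5.5·5.3·0.46 + 5.5·21.6·0.14 + 5.3·21.6·0.13] = 524.9 + 89.8468 = 614.747.
Under uncorrelated errors the observed covariances equal the true-score covariances, so only the own-variance terms attenuate.
True-score variance = [5.5²·0.72 + 5.3²·0.58 + 21.6²·0.95] + 89.8468 = 481.304 + 89.8468 = 571.151.
Reliability = 571.151 / 614.747 = 0.929.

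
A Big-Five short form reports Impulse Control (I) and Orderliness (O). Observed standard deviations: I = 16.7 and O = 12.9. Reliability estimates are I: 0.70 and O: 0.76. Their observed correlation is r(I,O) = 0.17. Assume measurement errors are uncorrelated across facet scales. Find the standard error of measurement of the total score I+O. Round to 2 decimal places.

Var(total) = 445.3 + 73.2462 = 518.546.
True-score variance = 321.695 + 73.2462 = 394.941, so reliability = 0.7616.
Error variance = 518.546 − 394.941 = 123.605; SEM = √123.605 = 11.12.

11.12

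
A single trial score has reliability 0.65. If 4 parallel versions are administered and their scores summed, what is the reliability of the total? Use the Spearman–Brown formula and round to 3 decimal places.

ρ_k = kρ / (1 + (k−1)ρ) = 4·0.65 / (1 + 3·0.65) = 2.600 / 2.950 = 0.881.

0.881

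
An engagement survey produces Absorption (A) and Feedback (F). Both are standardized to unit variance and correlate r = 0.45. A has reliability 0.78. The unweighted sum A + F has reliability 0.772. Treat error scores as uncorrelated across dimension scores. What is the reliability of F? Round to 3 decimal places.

Var(A+F) = 2 + 2·0.45 = 2.900.
True-score variance = ρ_A + ρ_F + 2·0.45, so 0.772 = (0.78 + ρ_F + 0.90) / 2.900.
ρ_F = 0.772·2.900 − 0.78 − 0.90 = 0.559.

0.559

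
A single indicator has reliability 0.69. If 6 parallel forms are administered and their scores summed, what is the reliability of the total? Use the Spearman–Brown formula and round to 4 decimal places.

0.9303

ρ_k = kρ / (1 + (k−1)ρ) = 6·0.69 / (1 + 5·0.69) = 4.140 / 4.450 = 0.9303.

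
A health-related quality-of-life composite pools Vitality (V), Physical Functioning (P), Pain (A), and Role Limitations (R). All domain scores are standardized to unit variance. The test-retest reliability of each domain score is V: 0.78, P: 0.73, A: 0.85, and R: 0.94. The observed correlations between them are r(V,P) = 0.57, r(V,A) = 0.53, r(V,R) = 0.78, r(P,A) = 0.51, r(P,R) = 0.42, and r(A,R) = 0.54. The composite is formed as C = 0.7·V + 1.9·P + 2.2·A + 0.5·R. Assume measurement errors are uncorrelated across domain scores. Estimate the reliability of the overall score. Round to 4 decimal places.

0.9047

Var(C) = 0.7² + 1.9² + 2.2² + 0.5² + 2·[1.33·0.57 + 1.54·0.53 + 0.35·0.78 + 4.18·0.51 + 0.95·0.42 + 1.1·0.54] = 9.19 + 9.9442 = 19.1342.
Because errors are independent across components, Cov(Tᵢ,Tⱼ) = Cov(Xᵢ,Xⱼ); the off-diagonal part of the true-score variance is the same as above.
True-score variance = [0.7²·0.78 + 1.9²·0.73 + 2.2²·0.85 + 0.5²·0.94] + 9.9442 = 7.3665 + 9.9442 = 17.3107.
Reliability = 17.3107 / 19.1342 = 0.9047.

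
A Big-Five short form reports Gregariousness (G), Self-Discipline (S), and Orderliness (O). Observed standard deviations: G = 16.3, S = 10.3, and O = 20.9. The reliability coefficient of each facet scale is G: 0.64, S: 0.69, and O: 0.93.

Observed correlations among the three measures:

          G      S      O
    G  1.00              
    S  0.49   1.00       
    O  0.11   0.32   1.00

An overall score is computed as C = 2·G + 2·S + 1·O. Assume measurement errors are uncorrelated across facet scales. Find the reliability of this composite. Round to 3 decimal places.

0.819

Var(C) = 2²·16.3² + 2²·10.3² + 20.9² + 2·[4·16.3·10.3·0.49 + 2·16.3·20.9·0.11 + 2·10.3·20.9·0.32] = 1923.93 + 1083.57 = 3007.5.
Because errors are independent across components, Cov(Tᵢ,Tⱼ) = Cov(Xᵢ,Xⱼ); the off-diagonal part of the true-score variance is the same as above.
True-score variance = [2²·16.3²·0.64 + 2²·10.3²·0.69 + 20.9²·0.93] + 1083.57 = 1379.21 + 1083.57 = 2462.78.
Reliability = 2462.78 / 3007.5 = 0.819.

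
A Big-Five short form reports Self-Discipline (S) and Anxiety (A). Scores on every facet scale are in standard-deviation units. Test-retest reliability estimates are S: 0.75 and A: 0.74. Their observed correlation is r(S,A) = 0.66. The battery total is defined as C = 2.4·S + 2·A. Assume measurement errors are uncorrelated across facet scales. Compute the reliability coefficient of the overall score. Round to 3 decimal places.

Var(C) = 2.4² + 2² + 2·[4.8·0.66] = 9.76 + 6.336 = 16.096.
With uncorrelated errors the cross-covariances are all true-score covariance, so they carry over unchanged; only the diagonal terms shrink to ρᵢσᵢ².
True-score variance = [2.4²·0.75 + 2²·0.74] + 6.336 = 7.28 + 6.336 = 13.616.
Reliability = 13.616 / 16.096 = 0.846.

0.846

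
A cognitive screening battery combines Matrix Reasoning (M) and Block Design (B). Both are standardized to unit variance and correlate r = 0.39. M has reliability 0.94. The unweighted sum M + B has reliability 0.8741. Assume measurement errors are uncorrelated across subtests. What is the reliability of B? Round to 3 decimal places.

0.710

Var(M+B) = 2 + 2·0.39 = 2.780.
True-score variance = ρ_M + ρ_B + 2·0.39, so 0.8741 = (0.94 + ρ_B + 0.78) / 2.780.
ρ_B = 0.8741·2.780 − 0.94 − 0.78 = 0.710.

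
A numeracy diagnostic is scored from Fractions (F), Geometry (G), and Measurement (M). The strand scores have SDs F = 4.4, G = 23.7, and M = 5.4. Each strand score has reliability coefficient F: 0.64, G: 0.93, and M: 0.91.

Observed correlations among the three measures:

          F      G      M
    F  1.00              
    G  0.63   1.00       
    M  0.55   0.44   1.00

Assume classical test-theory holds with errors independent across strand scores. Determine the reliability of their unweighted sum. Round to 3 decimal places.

Var(F+G+M) = 4.4² + 23.7² + 5.4² + 2·[4.4·23.7·0.63 + 4.4·5.4·0.55 + 23.7·5.4·0.44] = 610.21 + 270.151 = 880.361.
Because errors are independent across components, Cov(Tᵢ,Tⱼ) = Cov(Xᵢ,Xⱼ); the off-diagonal part of the true-score variance is the same as above.
True-score variance = [4.4²·0.64 + 23.7²·0.93 + 5.4²·0.91] + 270.151 = 561.298 + 270.151 = 831.449.
Reliability = 831.449 / 880.361 = 0.944.

0.944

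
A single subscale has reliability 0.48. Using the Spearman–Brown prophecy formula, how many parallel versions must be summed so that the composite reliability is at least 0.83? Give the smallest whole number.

6

k ≥ ρ*(1−ρ₁)/(ρ₁(1−ρ*)) = 0.83·0.52 / (0.48·0.17) = 5.289.
Smallest integer k = 6.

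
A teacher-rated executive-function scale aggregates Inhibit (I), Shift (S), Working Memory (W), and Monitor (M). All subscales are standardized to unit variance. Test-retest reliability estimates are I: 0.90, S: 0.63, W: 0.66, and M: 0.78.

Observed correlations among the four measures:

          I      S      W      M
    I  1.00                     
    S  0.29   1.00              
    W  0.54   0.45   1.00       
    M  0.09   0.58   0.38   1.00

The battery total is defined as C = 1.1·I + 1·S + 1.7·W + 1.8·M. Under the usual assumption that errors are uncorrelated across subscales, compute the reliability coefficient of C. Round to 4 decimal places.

Var(C) = 1.1² + 1 + 1.7² + 1.8² + 2·[1.1·0.29 + 1.87·0.54 + 1.98·0.09 + 1.7·0.45 + 1.8·0.58 + 3.06·0.38] = 8.34 + 8.9576 = 17.2976.
With uncorrelated errors the cross-covariances are all true-score covariance, so they carry over unchanged; only the diagonal terms shrink to ρᵢσᵢ².
True-score variance = [1.1²·0.90 + 0.63 + 1.7²·0.66 + 1.8²·0.78] + 8.9576 = 6.1536 + 8.9576 = 15.1112.
Reliability = 15.1112 / 17.2976 = 0.8736.

0.8736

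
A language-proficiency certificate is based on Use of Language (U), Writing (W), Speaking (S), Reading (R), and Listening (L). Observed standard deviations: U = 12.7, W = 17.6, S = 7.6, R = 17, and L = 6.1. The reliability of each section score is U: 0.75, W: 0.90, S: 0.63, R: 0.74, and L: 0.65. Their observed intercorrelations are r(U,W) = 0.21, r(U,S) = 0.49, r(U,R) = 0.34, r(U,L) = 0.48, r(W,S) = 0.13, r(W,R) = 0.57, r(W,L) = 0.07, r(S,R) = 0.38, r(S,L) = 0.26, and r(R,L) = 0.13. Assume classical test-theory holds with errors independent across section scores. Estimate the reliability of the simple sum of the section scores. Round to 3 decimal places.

0.900

Var(U+W+S+R+L) = 12.7² + 17.6² + 7.6² + 17² + 6.1² + 2·[12.7·17.6·0.21 + 12.7·7.6·0.49 + 12.7·17·0.34 + 12.7·6.1·0.48 + 17.6·7.6·0.13 + 17.6·17·0.57 + 17.6·6.1·0.07 + 7.6·17·0.38 + 7.6·6.1·0.26 + 17·6.1·0.13] = 855.02 + 949.808 = 1804.83.
Under uncorrelated errors the observed covariances equal the true-score covariances, so only the own-variance terms attenuate.
True-score variance = [12.7²·0.75 + 17.6²·0.90 + 7.6²·0.63 + 17²·0.74 + 6.1²·0.65] + 949.808 = 674.187 + 949.808 = 1624.
Reliability = 1624 / 1804.83 = 0.900.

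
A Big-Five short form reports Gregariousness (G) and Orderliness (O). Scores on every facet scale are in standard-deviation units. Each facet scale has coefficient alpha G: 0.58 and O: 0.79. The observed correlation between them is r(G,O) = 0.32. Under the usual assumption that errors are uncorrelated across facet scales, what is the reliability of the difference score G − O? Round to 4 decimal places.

0.5368

Var(G−O) = 1 + 1 − 2·0.32 = 2 − 0.64 = 1.36.
With uncorrelated errors the cross-covariances are all true-score covariance, so they carry over unchanged; only the diagonal terms shrink to ρᵢσᵢ².
True-score variance = [0.58 + 0.79] − 0.64 = 1.37 − 0.64 = 0.73.
Reliability = 0.73 / 1.36 = 0.5368.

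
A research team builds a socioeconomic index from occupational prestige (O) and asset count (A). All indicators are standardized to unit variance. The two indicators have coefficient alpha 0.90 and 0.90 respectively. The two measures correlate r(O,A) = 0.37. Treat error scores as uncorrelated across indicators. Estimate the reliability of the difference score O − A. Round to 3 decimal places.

0.841

Var(O−A) = 1 + 1 − 2·0.37 = 2 − 0.74 = 1.26.
Because errors are independent across components, Cov(Tᵢ,Tⱼ) = Cov(Xᵢ,Xⱼ); the off-diagonal part of the true-score variance is the same as above.
True-score variance = [0.90 + 0.90] − 0.74 = 1.8 − 0.74 = 1.06.
Reliability = 1.06 / 1.26 = 0.841.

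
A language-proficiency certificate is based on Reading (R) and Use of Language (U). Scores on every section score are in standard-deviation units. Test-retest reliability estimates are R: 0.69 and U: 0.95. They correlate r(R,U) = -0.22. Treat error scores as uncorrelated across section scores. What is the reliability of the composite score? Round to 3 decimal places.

0.769

Var(R+U) = 2 + 2·[(-0.22)] = 2 − 0.44 = 1.56.
Under uncorrelated errors the observed covariances equal the true-score covariances, so only the own-variance terms attenuate.
True-score variance = [0.69 + 0.95] − 0.44 = 1.64 − 0.44 = 1.2.
Reliability = 1.2 / 1.56 = 0.769.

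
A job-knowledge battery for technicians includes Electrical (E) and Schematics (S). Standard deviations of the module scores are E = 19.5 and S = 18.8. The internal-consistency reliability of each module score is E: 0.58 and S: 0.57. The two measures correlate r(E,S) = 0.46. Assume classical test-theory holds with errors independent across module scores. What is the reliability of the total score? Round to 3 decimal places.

Var(E+S) = 19.5² + 18.8² + 2·[19.5·18.8·0.46] = 733.69 + 337.272 = 1070.96.
With uncorrelated errors the cross-covariances are all true-score covariance, so they carry over unchanged; only the diagonal terms shrink to ρᵢσᵢ².
True-score variance = [19.5²·0.58 + 18.8²·0.57] + 337.272 = 422.006 + 337.272 = 759.278.
Reliability = 759.278 / 1070.96 = 0.709.

0.709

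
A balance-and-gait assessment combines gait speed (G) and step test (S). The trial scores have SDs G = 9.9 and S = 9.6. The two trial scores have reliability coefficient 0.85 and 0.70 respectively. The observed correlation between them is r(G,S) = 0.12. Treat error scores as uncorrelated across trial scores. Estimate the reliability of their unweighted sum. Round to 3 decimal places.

Var(G+S) = 9.9² + 9.6² + 2·[9.9·9.6·0.12] = 190.17 + 22.8096 = 212.98.
Because errors are independent across components, Cov(Tᵢ,Tⱼ) = Cov(Xᵢ,Xⱼ); the off-diagonal part of the true-score variance is the same as above.
True-score variance = [9.9²·0.85 + 9.6²·0.70] + 22.8096 = 147.82 + 22.8096 = 170.63.
Reliability = 170.63 / 212.98 = 0.801.

0.801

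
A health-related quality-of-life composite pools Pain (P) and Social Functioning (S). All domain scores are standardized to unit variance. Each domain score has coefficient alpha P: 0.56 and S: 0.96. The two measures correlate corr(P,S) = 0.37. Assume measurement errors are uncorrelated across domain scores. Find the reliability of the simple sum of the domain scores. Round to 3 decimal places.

0.825

Var(P+S) = 2 + 2·[0.37] = 2 + 0.74 = 2.74.
With uncorrelated errors the cross-covariances are all true-score covariance, so they carry over unchanged; only the diagonal terms shrink to ρᵢσᵢ².
True-score variance = [0.56 + 0.96] + 0.74 = 1.52 + 0.74 = 2.26.
Reliability = 2.26 / 2.74 = 0.825.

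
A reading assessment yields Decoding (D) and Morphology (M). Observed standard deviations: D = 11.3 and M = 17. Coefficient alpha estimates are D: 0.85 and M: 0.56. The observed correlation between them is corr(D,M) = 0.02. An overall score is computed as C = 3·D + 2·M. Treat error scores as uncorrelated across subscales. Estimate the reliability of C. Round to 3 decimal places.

Var(C) = 3²·11.3² + 2²·17² + 2·[6·11.3·17·0.02] = 2305.21 + 46.104 = 2351.31.
Under uncorrelated errors the observed covariances equal the true-score covariances, so only the own-variance terms attenuate.
True-score variance = [3²·11.3²·0.85 + 2²·17²·0.56] + 46.104 = 1624.19 + 46.104 = 1670.29.
Reliability = 1670.29 / 2351.31 = 0.710.

0.710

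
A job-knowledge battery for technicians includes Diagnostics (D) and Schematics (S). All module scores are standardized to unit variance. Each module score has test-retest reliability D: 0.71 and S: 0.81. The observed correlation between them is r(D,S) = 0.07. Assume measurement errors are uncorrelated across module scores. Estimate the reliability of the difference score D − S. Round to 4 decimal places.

0.7419

Var(D−S) = 1 + 1 − 2·0.07 = 2 − 0.14 = 1.86.
Under uncorrelated errors the observed covariances equal the true-score covariances, so only the own-variance terms attenuate.
True-score variance = [0.71 + 0.81] − 0.14 = 1.52 − 0.14 = 1.38.
Reliability = 1.38 / 1.86 = 0.7419.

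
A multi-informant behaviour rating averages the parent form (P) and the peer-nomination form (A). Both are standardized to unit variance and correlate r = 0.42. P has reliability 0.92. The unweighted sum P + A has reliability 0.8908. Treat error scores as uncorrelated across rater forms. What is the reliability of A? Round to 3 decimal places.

Var(P+A) = 2 + 2·0.42 = 2.840.
True-score variance = ρ_P + ρ_A + 2·0.42, so 0.8908 = (0.92 + ρ_A + 0.84) / 2.840.
ρ_A = 0.8908·2.840 − 0.92 − 0.84 = 0.770.

0.770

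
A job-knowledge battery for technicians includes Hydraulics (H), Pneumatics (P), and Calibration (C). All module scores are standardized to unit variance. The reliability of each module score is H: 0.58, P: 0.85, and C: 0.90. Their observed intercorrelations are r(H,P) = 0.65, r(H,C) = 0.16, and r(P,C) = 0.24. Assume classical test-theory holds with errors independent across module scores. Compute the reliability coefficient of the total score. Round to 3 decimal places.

0.869

Var(H+P+C) = 3 + 2·[0.65 + 0.16 + 0.24] = 3 + 2.1 = 5.1.
With uncorrelated errors the cross-covariances are all true-score covariance, so they carry over unchanged; only the diagonal terms shrink to ρᵢσᵢ².
True-score variance = [0.58 + 0.85 + 0.90] + 2.1 = 2.33 + 2.1 = 4.43.
Reliability = 4.43 / 5.1 = 0.869.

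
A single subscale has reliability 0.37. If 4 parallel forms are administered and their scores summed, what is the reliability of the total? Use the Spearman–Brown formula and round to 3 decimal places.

ρ_k = kρ / (1 + (k−1)ρ) = 4·0.37 / (1 + 3·0.37) = 1.480 / 2.110 = 0.701.

0.701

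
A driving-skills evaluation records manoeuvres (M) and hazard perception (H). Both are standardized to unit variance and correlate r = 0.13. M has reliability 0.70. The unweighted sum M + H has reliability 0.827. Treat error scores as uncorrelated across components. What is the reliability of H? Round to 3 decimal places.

0.909

Var(M+H) = 2 + 2·0.13 = 2.260.
True-score variance = ρ_M + ρ_H + 2·0.13, so 0.827 = (0.70 + ρ_H + 0.26) / 2.260.
ρ_H = 0.827·2.260 − 0.70 − 0.26 = 0.909.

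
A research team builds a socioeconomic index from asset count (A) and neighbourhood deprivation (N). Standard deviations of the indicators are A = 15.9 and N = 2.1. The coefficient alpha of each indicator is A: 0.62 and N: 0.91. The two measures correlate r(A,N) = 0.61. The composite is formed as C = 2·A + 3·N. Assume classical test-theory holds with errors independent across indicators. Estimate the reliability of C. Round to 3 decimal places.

0.701

Var(C) = 2²·15.9² + 3²·2.1² + 2·[6·15.9·2.1·0.61] = 1050.93 + 244.415 = 1295.34.
With uncorrelated errors the cross-covariances are all true-score covariance, so they carry over unchanged; only the diagonal terms shrink to ρᵢσᵢ².
True-score variance = [2²·15.9²·0.62 + 3²·2.1²·0.91] + 244.415 = 663.087 + 244.415 = 907.501.
Reliability = 907.501 / 1295.34 = 0.701.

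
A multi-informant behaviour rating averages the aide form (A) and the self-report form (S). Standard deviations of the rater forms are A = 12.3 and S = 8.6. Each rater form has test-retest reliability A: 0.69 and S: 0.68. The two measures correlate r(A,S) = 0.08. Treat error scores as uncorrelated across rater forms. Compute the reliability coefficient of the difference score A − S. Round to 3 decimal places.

Var(A−S) = 12.3² + 8.6² − 2·12.3·8.6·0.08 = 225.25 − 16.9248 = 208.325.
Because errors are independent across components, Cov(Tᵢ,Tⱼ) = Cov(Xᵢ,Xⱼ); the off-diagonal part of the true-score variance is the same as above.
True-score variance = [12.3²·0.69 + 8.6²·0.68] − 16.9248 = 154.683 − 16.9248 = 137.758.
Reliability = 137.758 / 208.325 = 0.661.

0.661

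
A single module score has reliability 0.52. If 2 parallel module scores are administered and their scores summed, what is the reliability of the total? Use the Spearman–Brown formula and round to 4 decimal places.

ρ_k = kρ / (1 + (k−1)ρ) = 2·0.52 / (1 + 1·0.52) = 1.040 / 1.520 = 0.6842.

0.6842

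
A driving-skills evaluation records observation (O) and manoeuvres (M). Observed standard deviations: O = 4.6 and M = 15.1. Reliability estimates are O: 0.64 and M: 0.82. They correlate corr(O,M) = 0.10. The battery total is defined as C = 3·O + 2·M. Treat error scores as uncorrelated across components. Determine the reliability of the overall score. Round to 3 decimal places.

Var(C) = 3²·4.6² + 2²·15.1² + 2·[6·4.6·15.1·0.10] = 1102.48 + 83.352 = 1185.83.
Because errors are independent across components, Cov(Tᵢ,Tⱼ) = Cov(Xᵢ,Xⱼ); the off-diagonal part of the true-score variance is the same as above.
True-score variance = [3²·4.6²·0.64 + 2²·15.1²·0.82] + 83.352 = 869.754 + 83.352 = 953.106.
Reliability = 953.106 / 1185.83 = 0.804.

0.804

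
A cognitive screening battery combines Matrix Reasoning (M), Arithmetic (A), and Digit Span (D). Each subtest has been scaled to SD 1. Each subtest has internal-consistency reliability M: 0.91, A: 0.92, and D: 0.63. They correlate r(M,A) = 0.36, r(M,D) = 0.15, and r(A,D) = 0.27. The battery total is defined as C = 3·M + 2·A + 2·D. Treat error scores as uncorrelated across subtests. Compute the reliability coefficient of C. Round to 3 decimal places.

Var(C) = 3² + 2² + 2² + 2·[6·0.36 + 6·0.15 + 4·0.27] = 17 + 8.28 = 25.28.
Because errors are independent across components, Cov(Tᵢ,Tⱼ) = Cov(Xᵢ,Xⱼ); the off-diagonal part of the true-score variance is the same as above.
True-score variance = [3²·0.91 + 2²·0.92 + 2²·0.63] + 8.28 = 14.39 + 8.28 = 22.67.
Reliability = 22.67 / 25.28 = 0.897.

0.897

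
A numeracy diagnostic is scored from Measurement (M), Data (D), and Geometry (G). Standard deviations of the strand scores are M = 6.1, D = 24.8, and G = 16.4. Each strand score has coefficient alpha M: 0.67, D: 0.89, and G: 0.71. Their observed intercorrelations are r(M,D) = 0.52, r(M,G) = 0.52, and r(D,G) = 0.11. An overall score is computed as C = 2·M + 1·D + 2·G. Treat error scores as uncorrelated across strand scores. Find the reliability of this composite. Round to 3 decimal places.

0.844

Var(C) = 2²·6.1² + 24.8² + 2²·16.4² + 2·[2·6.1·24.8·0.52 + 4·6.1·16.4·0.52 + 2·24.8·16.4·0.11] = 1839.72 + 909.786 = 2749.51.
Because errors are independent across components, Cov(Tᵢ,Tⱼ) = Cov(Xᵢ,Xⱼ); the off-diagonal part of the true-score variance is the same as above.
True-score variance = [2²·6.1²·0.67 + 24.8²·0.89 + 2²·16.4²·0.71] + 909.786 = 1410.95 + 909.786 = 2320.74.
Reliability = 2320.74 / 2749.51 = 0.844.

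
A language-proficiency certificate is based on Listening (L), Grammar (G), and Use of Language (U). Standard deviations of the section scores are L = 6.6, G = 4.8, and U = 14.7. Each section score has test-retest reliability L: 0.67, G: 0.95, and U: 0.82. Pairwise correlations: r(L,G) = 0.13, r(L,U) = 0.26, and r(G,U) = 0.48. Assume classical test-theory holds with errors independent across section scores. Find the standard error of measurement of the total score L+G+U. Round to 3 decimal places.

7.377

Var(total) = 282.69 + 126.425 = 409.115.
True-score variance = 228.267 + 126.425 = 354.692, so reliability = 0.8670.
Error variance = 409.115 − 354.692 = 54.423; SEM = √54.423 = 7.377.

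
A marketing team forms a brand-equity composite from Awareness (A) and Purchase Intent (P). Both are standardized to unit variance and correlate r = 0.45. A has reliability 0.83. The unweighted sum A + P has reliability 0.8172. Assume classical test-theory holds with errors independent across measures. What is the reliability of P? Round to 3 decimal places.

0.640

Var(A+P) = 2 + 2·0.45 = 2.900.
True-score variance = ρ_A + ρ_P + 2·0.45, so 0.8172 = (0.83 + ρ_P + 0.90) / 2.900.
ρ_P = 0.8172·2.900 − 0.83 − 0.90 = 0.640.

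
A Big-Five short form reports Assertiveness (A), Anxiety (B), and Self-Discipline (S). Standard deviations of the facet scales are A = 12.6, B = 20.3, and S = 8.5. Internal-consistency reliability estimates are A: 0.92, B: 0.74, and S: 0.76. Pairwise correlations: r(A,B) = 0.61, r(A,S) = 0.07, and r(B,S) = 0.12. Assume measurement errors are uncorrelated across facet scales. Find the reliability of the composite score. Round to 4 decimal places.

Var(A+B+S) = 12.6² + 20.3² + 8.5² + 2·[12.6·20.3·0.61 + 12.6·8.5·0.07 + 20.3·8.5·0.12] = 643.1 + 368.458 = 1011.56.
With uncorrelated errors the cross-covariances are all true-score covariance, so they carry over unchanged; only the diagonal terms shrink to ρᵢσᵢ².
True-score variance = [12.6²·0.92 + 20.3²·0.74 + 8.5²·0.76] + 368.458 = 505.916 + 368.458 = 874.373.
Reliability = 874.373 / 1011.56 = 0.8644.

0.8644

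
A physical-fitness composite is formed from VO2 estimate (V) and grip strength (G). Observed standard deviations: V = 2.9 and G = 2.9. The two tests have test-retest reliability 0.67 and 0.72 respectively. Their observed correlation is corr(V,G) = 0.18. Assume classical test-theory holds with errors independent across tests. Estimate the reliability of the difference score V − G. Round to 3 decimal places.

Var(V−G) = 2.9² + 2.9² − 2·2.9·2.9·0.18 = 16.82 − 3.0276 = 13.7924.
Because errors are independent across components, Cov(Tᵢ,Tⱼ) = Cov(Xᵢ,Xⱼ); the off-diagonal part of the true-score variance is the same as above.
True-score variance = [2.9²·0.67 + 2.9²·0.72] − 3.0276 = 11.6899 − 3.0276 = 8.6623.
Reliability = 8.6623 / 13.7924 = 0.628.

0.628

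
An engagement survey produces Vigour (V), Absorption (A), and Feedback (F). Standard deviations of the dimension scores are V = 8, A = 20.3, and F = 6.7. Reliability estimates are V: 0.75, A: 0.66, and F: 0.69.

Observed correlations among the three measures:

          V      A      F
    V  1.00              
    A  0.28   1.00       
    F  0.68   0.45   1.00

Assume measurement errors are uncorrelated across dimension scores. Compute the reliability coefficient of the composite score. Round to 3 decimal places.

Var(V+A+F) = 8² + 20.3² + 6.7² + 2·[8·20.3·0.28 + 8·6.7·0.68 + 20.3·6.7·0.45] = 520.98 + 286.249 = 807.229.
With uncorrelated errors the cross-covariances are all true-score covariance, so they carry over unchanged; only the diagonal terms shrink to ρᵢσᵢ².
True-score variance = [8²·0.75 + 20.3²·0.66 + 6.7²·0.69] + 286.249 = 350.954 + 286.249 = 637.203.
Reliability = 637.203 / 807.229 = 0.789.

0.789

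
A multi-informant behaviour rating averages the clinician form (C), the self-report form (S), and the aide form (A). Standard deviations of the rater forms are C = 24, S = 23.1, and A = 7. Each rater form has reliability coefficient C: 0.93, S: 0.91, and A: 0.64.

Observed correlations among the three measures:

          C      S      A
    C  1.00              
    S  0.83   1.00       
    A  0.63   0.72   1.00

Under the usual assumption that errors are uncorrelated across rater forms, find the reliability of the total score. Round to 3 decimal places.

Var(C+S+A) = 24² + 23.1² + 7² + 2·[24·23.1·0.83 + 24·7·0.63 + 23.1·7·0.72] = 1158.61 + 1364.83 = 2523.44.
Under uncorrelated errors the observed covariances equal the true-score covariances, so only the own-variance terms attenuate.
True-score variance = [24²·0.93 + 23.1²·0.91 + 7²·0.64] + 1364.83 = 1052.63 + 1364.83 = 2417.46.
Reliability = 2417.46 / 2523.44 = 0.958.

0.958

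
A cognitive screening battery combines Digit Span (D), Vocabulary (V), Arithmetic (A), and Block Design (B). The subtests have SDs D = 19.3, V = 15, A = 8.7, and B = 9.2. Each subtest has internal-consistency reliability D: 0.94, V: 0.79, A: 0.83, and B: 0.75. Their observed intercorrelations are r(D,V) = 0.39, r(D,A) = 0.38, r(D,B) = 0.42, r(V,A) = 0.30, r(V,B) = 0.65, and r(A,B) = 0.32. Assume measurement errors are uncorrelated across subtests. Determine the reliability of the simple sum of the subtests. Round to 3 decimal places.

0.934

Var(D+V+A+B) = 19.3² + 15² + 8.7² + 9.2² + 2·[19.3·15·0.39 + 19.3·8.7·0.38 + 19.3·9.2·0.42 + 15·8.7·0.30 + 15·9.2·0.65 + 8.7·9.2·0.32] = 757.82 + 811.498 = 1569.32.
Under uncorrelated errors the observed covariances equal the true-score covariances, so only the own-variance terms attenuate.
True-score variance = [19.3²·0.94 + 15²·0.79 + 8.7²·0.83 + 9.2²·0.75] + 811.498 = 654.193 + 811.498 = 1465.69.
Reliability = 1465.69 / 1569.32 = 0.934.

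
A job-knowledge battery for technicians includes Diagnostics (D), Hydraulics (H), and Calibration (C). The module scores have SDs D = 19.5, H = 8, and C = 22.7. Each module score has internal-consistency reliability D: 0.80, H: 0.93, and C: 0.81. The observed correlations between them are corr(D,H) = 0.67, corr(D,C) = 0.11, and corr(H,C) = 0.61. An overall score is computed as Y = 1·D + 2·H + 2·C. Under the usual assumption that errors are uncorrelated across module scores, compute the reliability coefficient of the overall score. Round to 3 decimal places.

Var(Y) = 19.5² + 2²·8² + 2²·22.7² + 2·[2·19.5·8·0.67 + 2·19.5·22.7·0.11 + 4·8·22.7·0.61] = 2697.41 + 1499.05 = 4196.46.
Because errors are independent across components, Cov(Tᵢ,Tⱼ) = Cov(Xᵢ,Xⱼ); the off-diagonal part of the true-score variance is the same as above.
True-score variance = [19.5²·0.80 + 2²·8²·0.93 + 2²·22.7²·0.81] + 1499.05 = 2211.82 + 1499.05 = 3710.87.
Reliability = 3710.87 / 4196.46 = 0.884.

0.884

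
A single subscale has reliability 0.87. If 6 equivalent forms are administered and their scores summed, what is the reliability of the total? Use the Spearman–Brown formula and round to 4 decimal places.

0.9757

ρ_k = kρ / (1 + (k−1)ρ) = 6·0.87 / (1 + 5·0.87) = 5.220 / 5.350 = 0.9757.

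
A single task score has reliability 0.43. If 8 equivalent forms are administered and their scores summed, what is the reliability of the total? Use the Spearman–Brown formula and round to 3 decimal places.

ρ_k = kρ / (1 + (k−1)ρ) = 8·0.43 / (1 + 7·0.43) = 3.440 / 4.010 = 0.858.

0.858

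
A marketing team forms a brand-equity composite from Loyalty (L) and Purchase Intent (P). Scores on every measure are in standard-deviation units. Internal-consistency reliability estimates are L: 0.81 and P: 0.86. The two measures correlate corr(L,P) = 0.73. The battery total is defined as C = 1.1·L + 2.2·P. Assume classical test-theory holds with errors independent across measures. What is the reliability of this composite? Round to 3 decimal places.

Var(C) = 1.1² + 2.2² + 2·[2.42·0.73] = 6.05 + 3.5332 = 9.5832.
Under uncorrelated errors the observed covariances equal the true-score covariances, so only the own-variance terms attenuate.
True-score variance = [1.1²·0.81 + 2.2²·0.86] + 3.5332 = 5.1425 + 3.5332 = 8.6757.
Reliability = 8.6757 / 9.5832 = 0.905.

0.905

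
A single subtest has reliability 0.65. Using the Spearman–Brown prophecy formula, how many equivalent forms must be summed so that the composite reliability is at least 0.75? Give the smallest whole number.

k ≥ ρ*(1−ρ₁)/(ρ₁(1−ρ*)) = 0.75·0.35 / (0.65·0.25) = 1.615.
Smallest integer k = 2.

2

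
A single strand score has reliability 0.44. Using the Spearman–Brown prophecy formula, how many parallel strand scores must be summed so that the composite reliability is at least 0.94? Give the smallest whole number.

20

k ≥ ρ*(1−ρ₁)/(ρ₁(1−ρ*)) = 0.94·0.56 / (0.44·0.06) = 19.939.
Smallest integer k = 20.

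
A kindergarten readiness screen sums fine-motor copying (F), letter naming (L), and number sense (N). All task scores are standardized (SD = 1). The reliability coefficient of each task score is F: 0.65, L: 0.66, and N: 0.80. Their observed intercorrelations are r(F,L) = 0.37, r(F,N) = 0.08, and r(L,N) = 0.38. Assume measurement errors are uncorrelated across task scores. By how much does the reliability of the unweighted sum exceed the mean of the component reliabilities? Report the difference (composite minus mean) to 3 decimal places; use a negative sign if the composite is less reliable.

Var(sum) = 3 + 1.66 = 4.66; true-score variance = 2.11 + 1.66 = 3.77; composite reliability = 0.8090.
Mean component reliability = 0.7033.
Difference = 0.8090 − 0.7033 = 0.106.

0.106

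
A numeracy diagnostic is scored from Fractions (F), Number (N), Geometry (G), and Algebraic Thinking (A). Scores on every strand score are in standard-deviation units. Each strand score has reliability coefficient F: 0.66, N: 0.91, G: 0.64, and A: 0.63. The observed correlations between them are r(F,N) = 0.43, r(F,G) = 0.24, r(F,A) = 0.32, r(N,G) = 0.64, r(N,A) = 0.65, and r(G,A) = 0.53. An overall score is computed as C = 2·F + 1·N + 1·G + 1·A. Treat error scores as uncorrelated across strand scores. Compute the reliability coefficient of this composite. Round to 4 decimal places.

Var(C) = 2² + 1 + 1 + 1 + 2·[2·0.43 + 2·0.24 + 2·0.32 + 0.64 + 0.65 + 0.53] = 7 + 7.6 = 14.6.
With uncorrelated errors the cross-covariances are all true-score covariance, so they carry over unchanged; only the diagonal terms shrink to ρᵢσᵢ².
True-score variance = [2²·0.66 + 0.91 + 0.64 + 0.63] + 7.6 = 4.82 + 7.6 = 12.42.
Reliability = 12.42 / 14.6 = 0.8507.

0.8507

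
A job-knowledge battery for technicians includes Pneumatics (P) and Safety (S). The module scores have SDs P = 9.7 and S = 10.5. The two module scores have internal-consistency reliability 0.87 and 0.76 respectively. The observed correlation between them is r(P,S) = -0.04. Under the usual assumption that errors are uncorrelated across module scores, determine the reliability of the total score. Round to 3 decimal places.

Var(P+S) = 9.7² + 10.5² + 2·[9.7·10.5·(-0.04)] = 204.34 − 8.148 = 196.192.
Under uncorrelated errors the observed covariances equal the true-score covariances, so only the own-variance terms attenuate.
True-score variance = [9.7²·0.87 + 10.5²·0.76] − 8.148 = 165.648 − 8.148 = 157.5.
Reliability = 157.5 / 196.192 = 0.803.

0.803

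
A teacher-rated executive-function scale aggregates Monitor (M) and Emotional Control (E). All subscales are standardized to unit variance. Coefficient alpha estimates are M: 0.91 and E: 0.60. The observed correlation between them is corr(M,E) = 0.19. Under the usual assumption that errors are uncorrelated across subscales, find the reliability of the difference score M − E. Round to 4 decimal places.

0.6975

Var(M−E) = 1 + 1 − 2·0.19 = 2 − 0.38 = 1.62.
Because errors are independent across components, Cov(Tᵢ,Tⱼ) = Cov(Xᵢ,Xⱼ); the off-diagonal part of the true-score variance is the same as above.
True-score variance = [0.91 + 0.60] − 0.38 = 1.51 − 0.38 = 1.13.
Reliability = 1.13 / 1.62 = 0.6975.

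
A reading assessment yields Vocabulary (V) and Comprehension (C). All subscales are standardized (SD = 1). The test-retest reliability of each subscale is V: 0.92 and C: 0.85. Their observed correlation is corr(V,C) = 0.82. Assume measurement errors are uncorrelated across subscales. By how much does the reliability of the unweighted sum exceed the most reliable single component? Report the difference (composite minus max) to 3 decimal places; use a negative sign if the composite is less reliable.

Var(sum) = 2 + 1.64 = 3.64; true-score variance = 1.77 + 1.64 = 3.41; composite reliability = 0.9368.
Max component reliability = 0.9200.
Difference = 0.9368 − 0.9200 = 0.017.

0.017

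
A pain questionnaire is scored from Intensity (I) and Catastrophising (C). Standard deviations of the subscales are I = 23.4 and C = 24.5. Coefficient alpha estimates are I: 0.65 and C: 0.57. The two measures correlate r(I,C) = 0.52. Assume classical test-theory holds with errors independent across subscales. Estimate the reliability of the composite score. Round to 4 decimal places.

0.7421

Var(I+C) = 23.4² + 24.5² + 2·[23.4·24.5·0.52] = 1147.81 + 596.232 = 1744.04.
Under uncorrelated errors the observed covariances equal the true-score covariances, so only the own-variance terms attenuate.
True-score variance = [23.4²·0.65 + 24.5²·0.57] + 596.232 = 698.056 + 596.232 = 1294.29.
Reliability = 1294.29 / 1744.04 = 0.7421.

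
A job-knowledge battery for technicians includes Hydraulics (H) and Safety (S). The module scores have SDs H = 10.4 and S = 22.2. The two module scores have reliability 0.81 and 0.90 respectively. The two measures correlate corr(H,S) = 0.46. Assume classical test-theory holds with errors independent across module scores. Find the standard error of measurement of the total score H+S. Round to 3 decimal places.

Var(total) = 601 + 212.41 = 813.41.
True-score variance = 531.166 + 212.41 = 743.575, so reliability = 0.9141.
Error variance = 813.41 − 743.575 = 69.8344; SEM = √69.8344 = 8.357.

8.357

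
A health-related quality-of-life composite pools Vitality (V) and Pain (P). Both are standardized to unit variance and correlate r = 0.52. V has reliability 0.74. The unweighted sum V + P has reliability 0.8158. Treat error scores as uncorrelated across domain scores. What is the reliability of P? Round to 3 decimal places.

Var(V+P) = 2 + 2·0.52 = 3.040.
True-score variance = ρ_V + ρ_P + 2·0.52, so 0.8158 = (0.74 + ρ_P + 1.04) / 3.040.
ρ_P = 0.8158·3.040 − 0.74 − 1.04 = 0.700.

0.700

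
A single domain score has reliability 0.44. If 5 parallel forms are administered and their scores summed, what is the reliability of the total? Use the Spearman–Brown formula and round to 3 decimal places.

0.797

ρ_k = kρ / (1 + (k−1)ρ) = 5·0.44 / (1 + 4·0.44) = 2.200 / 2.760 = 0.797.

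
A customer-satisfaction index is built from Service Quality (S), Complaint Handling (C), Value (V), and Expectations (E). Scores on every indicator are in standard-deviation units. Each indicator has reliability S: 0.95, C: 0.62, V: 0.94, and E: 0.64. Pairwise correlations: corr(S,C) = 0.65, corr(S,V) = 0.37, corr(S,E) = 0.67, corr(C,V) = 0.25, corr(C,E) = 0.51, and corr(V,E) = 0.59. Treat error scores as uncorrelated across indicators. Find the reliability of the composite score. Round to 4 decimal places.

0.9157

Var(S+C+V+E) = 4 + 2·[0.65 + 0.37 + 0.67 + 0.25 + 0.51 + 0.59] = 4 + 6.08 = 10.08.
Under uncorrelated errors the observed covariances equal the true-score covariances, so only the own-variance terms attenuate.
True-score variance = [0.95 + 0.62 + 0.94 + 0.64] + 6.08 = 3.15 + 6.08 = 9.23.
Reliability = 9.23 / 10.08 = 0.9157.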